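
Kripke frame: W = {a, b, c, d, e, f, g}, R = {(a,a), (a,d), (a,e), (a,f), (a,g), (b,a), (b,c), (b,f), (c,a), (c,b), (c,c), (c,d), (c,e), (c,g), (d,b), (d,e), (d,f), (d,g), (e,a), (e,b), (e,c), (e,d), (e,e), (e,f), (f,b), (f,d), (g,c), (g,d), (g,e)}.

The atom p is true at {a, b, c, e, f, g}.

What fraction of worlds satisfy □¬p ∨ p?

a: □¬p is F, p is T. ✓
b: □¬p is F, p is T. ✓
c: □¬p is F, p is T. ✓
d: □¬p is F, p is F. ✗
e: □¬p is F, p is T. ✓
f: □¬p is F, p is T. ✓
g: □¬p is F, p is T. ✓
That's 6 of 7 worlds, so 6/7.

6/7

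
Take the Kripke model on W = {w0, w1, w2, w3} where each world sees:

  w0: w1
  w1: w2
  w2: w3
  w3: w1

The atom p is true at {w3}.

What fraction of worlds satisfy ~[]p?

w0: []p is F. ✓
w1: []p is F. ✓
w2: []p is T. ✗
w3: []p is F. ✓
That's 3 of 4 worlds, so 3/4.

3/4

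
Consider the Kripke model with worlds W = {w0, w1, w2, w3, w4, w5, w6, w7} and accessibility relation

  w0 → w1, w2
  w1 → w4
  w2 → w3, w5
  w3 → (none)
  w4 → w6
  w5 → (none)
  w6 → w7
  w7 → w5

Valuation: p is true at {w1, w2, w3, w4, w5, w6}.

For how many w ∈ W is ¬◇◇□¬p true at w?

5

w0: ◇◇□¬p is T. ✗
w1: ◇◇□¬p is T. ✗
w2: ◇◇□¬p is F. ✓
w3: ◇◇□¬p is F. ✓
w4: ◇◇□¬p is F. ✓
w5: ◇◇□¬p is F. ✓
w6: ◇◇□¬p is T. ✗
w7: ◇◇□¬p is F. ✓
Satisfying worlds: {w2, w3, w4, w5, w7}.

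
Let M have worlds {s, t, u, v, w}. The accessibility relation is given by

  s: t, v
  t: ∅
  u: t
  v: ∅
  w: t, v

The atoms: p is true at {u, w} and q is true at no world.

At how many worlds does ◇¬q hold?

3

s: successors {t, v}; ¬q there: t:T, v:T. ✓
t: no successors, so ◇¬q fails. ✗
u: successors {t}; ¬q there: t:T. ✓
v: no successors, so ◇¬q fails. ✗
w: successors {t, v}; ¬q there: t:T, v:T. ✓
Satisfying worlds: {s, u, w}.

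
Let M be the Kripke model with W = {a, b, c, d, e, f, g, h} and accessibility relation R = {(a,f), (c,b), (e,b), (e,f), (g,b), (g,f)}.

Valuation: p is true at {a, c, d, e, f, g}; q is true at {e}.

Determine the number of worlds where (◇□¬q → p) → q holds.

a: ◇□¬q → p is T, q is F. ✗
b: ◇□¬q → p is T, q is F. ✗
c: ◇□¬q → p is T, q is F. ✗
d: ◇□¬q → p is T, q is F. ✗
e: ◇□¬q → p is T, q is T. ✓
f: ◇□¬q → p is T, q is F. ✗
g: ◇□¬q → p is T, q is F. ✗
h: ◇□¬q → p is T, q is F. ✗
Satisfying worlds: {e}.

1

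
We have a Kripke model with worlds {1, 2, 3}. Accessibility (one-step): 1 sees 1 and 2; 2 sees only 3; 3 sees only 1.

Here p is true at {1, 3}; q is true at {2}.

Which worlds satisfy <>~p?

{1}

1: successors {1, 2}; ~p there: 1:F, 2:T. ✓
2: successors {3}; ~p there: 3:F. ✗
3: successors {1}; ~p there: 1:F. ✗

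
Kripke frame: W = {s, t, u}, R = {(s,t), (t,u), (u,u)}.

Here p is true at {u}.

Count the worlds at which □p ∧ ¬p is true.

s: □p is F, ¬p is T. ✗
t: □p is T, ¬p is T. ✓
u: □p is T, ¬p is F. ✗
Satisfying worlds: {t}.

1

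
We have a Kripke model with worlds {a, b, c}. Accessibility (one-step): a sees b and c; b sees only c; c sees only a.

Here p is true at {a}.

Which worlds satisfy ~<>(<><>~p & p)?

a: <>(<><>~p & p) is F. ✓
b: <>(<><>~p & p) is F. ✓
c: <>(<><>~p & p) is T. ✗

{a, b}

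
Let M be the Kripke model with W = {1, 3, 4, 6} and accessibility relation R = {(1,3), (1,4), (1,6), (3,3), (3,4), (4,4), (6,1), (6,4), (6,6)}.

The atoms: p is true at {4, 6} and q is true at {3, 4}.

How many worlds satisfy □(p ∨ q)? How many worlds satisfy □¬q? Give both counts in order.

3 and 0

For □(p ∨ q):
1: successors {3, 4, 6}; p ∨ q there: 3:T, 4:T, 6:T. ✓
3: successors {3, 4}; p ∨ q there: 3:T, 4:T. ✓
4: successors {4}; p ∨ q there: 4:T. ✓
6: successors {1, 4, 6}; p ∨ q there: 1:F, 4:T, 6:T. ✗
— 3 worlds.
For □¬q:
1: successors {3, 4, 6}; ¬q there: 3:F, 4:F, 6:T. ✗
3: successors {3, 4}; ¬q there: 3:F, 4:F. ✗
4: successors {4}; ¬q there: 4:F. ✗
6: successors {1, 4, 6}; ¬q there: 1:T, 4:F, 6:T. ✗
— 0 worlds.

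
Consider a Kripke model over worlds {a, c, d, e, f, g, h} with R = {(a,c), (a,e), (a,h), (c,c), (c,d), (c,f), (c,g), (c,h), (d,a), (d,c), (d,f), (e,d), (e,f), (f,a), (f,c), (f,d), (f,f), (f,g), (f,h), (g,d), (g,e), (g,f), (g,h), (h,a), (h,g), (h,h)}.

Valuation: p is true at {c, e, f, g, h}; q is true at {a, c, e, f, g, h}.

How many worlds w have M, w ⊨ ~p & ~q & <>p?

a: ~p & ~q is F, <>p is T. ✗
c: ~p & ~q is F, <>p is T. ✗
d: ~p & ~q is T, <>p is T. ✓
e: ~p & ~q is F, <>p is T. ✗
f: ~p & ~q is F, <>p is T. ✗
g: ~p & ~q is F, <>p is T. ✗
h: ~p & ~q is F, <>p is T. ✗
Satisfying worlds: {d}.

1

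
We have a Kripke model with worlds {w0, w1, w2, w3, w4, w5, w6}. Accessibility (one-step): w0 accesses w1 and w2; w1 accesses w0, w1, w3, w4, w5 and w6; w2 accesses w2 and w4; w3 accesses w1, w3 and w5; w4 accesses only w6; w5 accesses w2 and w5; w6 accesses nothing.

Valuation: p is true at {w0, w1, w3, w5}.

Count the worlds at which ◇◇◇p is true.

w0: successors {w1, w2}; ◇◇p there: w1:T, w2:F. ✓
w1: successors {w0, w1, w3, w4, w5, w6}; ◇◇p there: w0:T, w1:T, w3:T, w4:F, w5:T, w6:F. ✓
w2: successors {w2, w4}; ◇◇p there: w2:F, w4:F. ✗
w3: successors {w1, w3, w5}; ◇◇p there: w1:T, w3:T, w5:T. ✓
w4: successors {w6}; ◇◇p there: w6:F. ✗
w5: successors {w2, w5}; ◇◇p there: w2:F, w5:T. ✓
w6: no successors, so ◇◇◇p fails. ✗
Satisfying worlds: {w0, w1, w3, w5}.

4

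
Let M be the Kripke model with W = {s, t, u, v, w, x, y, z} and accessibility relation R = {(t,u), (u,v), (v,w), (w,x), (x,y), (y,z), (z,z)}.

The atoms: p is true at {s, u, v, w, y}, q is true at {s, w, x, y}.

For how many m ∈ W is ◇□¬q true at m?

4

s: no successors, so ◇□¬q fails. ✗
t: successors {u}; □¬q there: u:T. ✓
u: successors {v}; □¬q there: v:F. ✗
v: successors {w}; □¬q there: w:F. ✗
w: successors {x}; □¬q there: x:F. ✗
x: successors {y}; □¬q there: y:T. ✓
y: successors {z}; □¬q there: z:T. ✓
z: successors {z}; □¬q there: z:T. ✓
Satisfying worlds: {t, x, y, z}.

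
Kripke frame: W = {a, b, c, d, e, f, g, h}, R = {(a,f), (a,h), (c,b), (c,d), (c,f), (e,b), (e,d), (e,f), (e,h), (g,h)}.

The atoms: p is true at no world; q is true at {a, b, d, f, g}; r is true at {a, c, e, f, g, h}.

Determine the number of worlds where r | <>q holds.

a: r is T, <>q is T. ✓
b: r is F, <>q is F. ✗
c: r is T, <>q is T. ✓
d: r is F, <>q is F. ✗
e: r is T, <>q is T. ✓
f: r is T, <>q is F. ✓
g: r is T, <>q is F. ✓
h: r is T, <>q is F. ✓
Satisfying worlds: {a, c, e, f, g, h}.

6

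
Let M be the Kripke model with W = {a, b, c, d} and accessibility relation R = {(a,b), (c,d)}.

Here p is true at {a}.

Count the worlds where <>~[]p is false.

4

a: successors {b}; ~[]p there: b:F. ✗
b: no successors, so <>~[]p fails. ✗
c: successors {d}; ~[]p there: d:F. ✗
d: no successors, so <>~[]p fails. ✗
Satisfying worlds: ∅.
So <>~[]p fails at the other 4 worlds.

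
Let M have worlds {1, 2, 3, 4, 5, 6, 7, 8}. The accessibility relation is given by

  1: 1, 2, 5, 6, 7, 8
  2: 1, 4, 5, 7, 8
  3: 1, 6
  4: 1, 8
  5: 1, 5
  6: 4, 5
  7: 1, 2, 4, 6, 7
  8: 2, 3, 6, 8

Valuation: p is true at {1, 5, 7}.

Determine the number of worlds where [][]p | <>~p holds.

7

1: [][]p is F, <>~p is T. ✓
2: [][]p is F, <>~p is T. ✓
3: [][]p is F, <>~p is T. ✓
4: [][]p is F, <>~p is T. ✓
5: [][]p is F, <>~p is F. ✗
6: [][]p is F, <>~p is T. ✓
7: [][]p is F, <>~p is T. ✓
8: [][]p is F, <>~p is T. ✓
Satisfying worlds: {1, 2, 3, 4, 6, 7, 8}.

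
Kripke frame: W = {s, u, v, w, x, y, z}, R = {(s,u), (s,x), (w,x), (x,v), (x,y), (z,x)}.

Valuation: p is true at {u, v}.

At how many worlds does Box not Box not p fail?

s: successors {u, x}; not Box not p there: u:F, x:T. ✗
u: no successors, so Box not Box not p holds vacuously. ✓
v: no successors, so Box not Box not p holds vacuously. ✓
w: successors {x}; not Box not p there: x:T. ✓
x: successors {v, y}; not Box not p there: v:F, y:F. ✗
y: no successors, so Box not Box not p holds vacuously. ✓
z: successors {x}; not Box not p there: x:T. ✓
Satisfying worlds: {u, v, w, y, z}.
So Box not Box not p fails at the other 2 worlds.

2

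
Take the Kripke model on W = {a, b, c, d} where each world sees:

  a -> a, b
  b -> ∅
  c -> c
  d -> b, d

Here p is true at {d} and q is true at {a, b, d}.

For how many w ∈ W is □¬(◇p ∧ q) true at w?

a: successors {a, b}; ¬(◇p ∧ q) there: a:T, b:T. ✓
b: no successors, so □¬(◇p ∧ q) holds vacuously. ✓
c: successors {c}; ¬(◇p ∧ q) there: c:T. ✓
d: successors {b, d}; ¬(◇p ∧ q) there: b:T, d:F. ✗
Satisfying worlds: {a, b, c}.

3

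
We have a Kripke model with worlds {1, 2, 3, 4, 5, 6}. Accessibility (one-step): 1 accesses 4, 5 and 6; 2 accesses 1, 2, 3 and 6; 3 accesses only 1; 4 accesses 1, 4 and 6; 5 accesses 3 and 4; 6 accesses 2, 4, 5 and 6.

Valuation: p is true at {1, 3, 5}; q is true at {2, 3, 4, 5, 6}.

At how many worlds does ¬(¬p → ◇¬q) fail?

1: ¬p → ◇¬q is T. ✗
2: ¬p → ◇¬q is T. ✗
3: ¬p → ◇¬q is T. ✗
4: ¬p → ◇¬q is T. ✗
5: ¬p → ◇¬q is T. ✗
6: ¬p → ◇¬q is F. ✓
Satisfying worlds: {6}.
So ¬(¬p → ◇¬q) fails at the other 5 worlds.

5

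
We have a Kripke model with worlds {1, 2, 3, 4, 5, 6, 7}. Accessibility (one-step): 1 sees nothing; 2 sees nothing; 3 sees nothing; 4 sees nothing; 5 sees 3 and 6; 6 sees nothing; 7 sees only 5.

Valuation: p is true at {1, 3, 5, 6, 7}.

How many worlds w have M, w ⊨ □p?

7

1: no successors, so □p holds vacuously. ✓
2: no successors, so □p holds vacuously. ✓
3: no successors, so □p holds vacuously. ✓
4: no successors, so □p holds vacuously. ✓
5: successors {3, 6}; p there: 3:T, 6:T. ✓
6: no successors, so □p holds vacuously. ✓
7: successors {5}; p there: 5:T. ✓
Satisfying worlds: {1, 2, 3, 4, 5, 6, 7}.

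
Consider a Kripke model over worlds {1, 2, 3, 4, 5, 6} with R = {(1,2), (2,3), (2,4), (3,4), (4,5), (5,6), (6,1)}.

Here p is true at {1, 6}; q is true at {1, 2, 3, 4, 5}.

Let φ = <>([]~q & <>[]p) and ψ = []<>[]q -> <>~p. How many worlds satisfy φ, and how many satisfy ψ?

1 and 4

For <>([]~q & <>[]p):
1: successors {2}; []~q & <>[]p there: 2:F. ✗
2: successors {3, 4}; []~q & <>[]p there: 3:F, 4:F. ✗
3: successors {4}; []~q & <>[]p there: 4:F. ✗
4: successors {5}; []~q & <>[]p there: 5:T. ✓
5: successors {6}; []~q & <>[]p there: 6:F. ✗
6: successors {1}; []~q & <>[]p there: 1:F. ✗
— 1 world.
For []<>[]q -> <>~p:
1: []<>[]q is T, <>~p is T. ✓
2: []<>[]q is F, <>~p is T. ✓
3: []<>[]q is F, <>~p is T. ✓
4: []<>[]q is T, <>~p is T. ✓
5: []<>[]q is T, <>~p is F. ✗
6: []<>[]q is T, <>~p is F. ✗
— 4 worlds.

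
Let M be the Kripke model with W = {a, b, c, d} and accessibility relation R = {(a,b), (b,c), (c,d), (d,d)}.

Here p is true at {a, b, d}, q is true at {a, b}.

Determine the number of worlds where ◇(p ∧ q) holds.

1

a: successors {b}; p ∧ q there: b:T. ✓
b: successors {c}; p ∧ q there: c:F. ✗
c: successors {d}; p ∧ q there: d:F. ✗
d: successors {d}; p ∧ q there: d:F. ✗
Satisfying worlds: {a}.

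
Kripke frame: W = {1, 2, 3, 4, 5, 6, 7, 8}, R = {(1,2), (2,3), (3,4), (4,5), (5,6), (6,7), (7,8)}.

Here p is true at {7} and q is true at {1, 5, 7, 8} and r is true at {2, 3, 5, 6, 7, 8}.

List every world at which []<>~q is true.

1: successors {2}; <>~q there: 2:T. ✓
2: successors {3}; <>~q there: 3:T. ✓
3: successors {4}; <>~q there: 4:F. ✗
4: successors {5}; <>~q there: 5:T. ✓
5: successors {6}; <>~q there: 6:F. ✗
6: successors {7}; <>~q there: 7:F. ✗
7: successors {8}; <>~q there: 8:F. ✗
8: no successors, so []<>~q holds vacuously. ✓

{1, 2, 4, 8}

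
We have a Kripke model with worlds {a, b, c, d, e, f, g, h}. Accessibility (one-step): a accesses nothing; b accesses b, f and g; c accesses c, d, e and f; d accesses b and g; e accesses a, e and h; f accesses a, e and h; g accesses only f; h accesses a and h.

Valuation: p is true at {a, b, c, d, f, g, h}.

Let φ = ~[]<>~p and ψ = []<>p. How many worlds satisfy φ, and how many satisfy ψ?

For ~[]<>~p:
a: []<>~p is T. ✗
b: []<>~p is F. ✓
c: []<>~p is F. ✓
d: []<>~p is F. ✓
e: []<>~p is F. ✓
f: []<>~p is F. ✓
g: []<>~p is T. ✗
h: []<>~p is F. ✓
— 6 worlds.
For []<>p:
a: no successors, so []<>p holds vacuously. ✓
b: successors {b, f, g}; <>p there: b:T, f:T, g:T. ✓
c: successors {c, d, e, f}; <>p there: c:T, d:T, e:T, f:T. ✓
d: successors {b, g}; <>p there: b:T, g:T. ✓
e: successors {a, e, h}; <>p there: a:F, e:T, h:T. ✗
f: successors {a, e, h}; <>p there: a:F, e:T, h:T. ✗
g: successors {f}; <>p there: f:T. ✓
h: successors {a, h}; <>p there: a:F, h:T. ✗
— 5 worlds.

6 and 5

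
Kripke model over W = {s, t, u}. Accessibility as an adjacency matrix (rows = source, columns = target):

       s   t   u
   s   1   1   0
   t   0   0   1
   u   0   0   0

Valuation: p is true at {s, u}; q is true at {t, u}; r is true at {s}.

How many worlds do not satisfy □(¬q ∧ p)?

2

s: successors {s, t}; ¬q ∧ p there: s:T, t:F. ✗
t: successors {u}; ¬q ∧ p there: u:F. ✗
u: no successors, so □(¬q ∧ p) holds vacuously. ✓
Satisfying worlds: {u}.
So □(¬q ∧ p) fails at the other 2 worlds.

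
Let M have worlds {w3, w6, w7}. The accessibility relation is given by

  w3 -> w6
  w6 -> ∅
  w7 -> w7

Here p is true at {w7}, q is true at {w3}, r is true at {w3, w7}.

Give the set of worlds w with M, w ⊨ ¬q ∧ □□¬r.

w3: ¬q is F, □□¬r is T. ✗
w6: ¬q is T, □□¬r is T. ✓
w7: ¬q is T, □□¬r is F. ✗

{w6}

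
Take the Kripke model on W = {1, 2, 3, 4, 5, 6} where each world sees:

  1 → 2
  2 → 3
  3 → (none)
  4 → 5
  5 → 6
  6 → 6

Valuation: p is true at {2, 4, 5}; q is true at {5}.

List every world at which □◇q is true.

1: successors {2}; ◇q there: 2:F. ✗
2: successors {3}; ◇q there: 3:F. ✗
3: no successors, so □◇q holds vacuously. ✓
4: successors {5}; ◇q there: 5:F. ✗
5: successors {6}; ◇q there: 6:F. ✗
6: successors {6}; ◇q there: 6:F. ✗

{3}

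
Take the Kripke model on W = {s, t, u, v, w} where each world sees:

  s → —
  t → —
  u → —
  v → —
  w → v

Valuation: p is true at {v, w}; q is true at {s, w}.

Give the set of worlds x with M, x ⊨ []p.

s: no successors, so []p holds vacuously. ✓
t: no successors, so []p holds vacuously. ✓
u: no successors, so []p holds vacuously. ✓
v: no successors, so []p holds vacuously. ✓
w: successors {v}; p there: v:T. ✓

{s, t, u, v, w}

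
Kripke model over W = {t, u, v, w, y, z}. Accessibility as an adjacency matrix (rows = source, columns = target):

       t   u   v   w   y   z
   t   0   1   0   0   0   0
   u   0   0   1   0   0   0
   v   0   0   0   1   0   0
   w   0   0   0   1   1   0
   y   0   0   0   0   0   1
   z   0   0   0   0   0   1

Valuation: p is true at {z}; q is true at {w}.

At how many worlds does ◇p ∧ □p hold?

2

t: ◇p is F, □p is F. ✗
u: ◇p is F, □p is F. ✗
v: ◇p is F, □p is F. ✗
w: ◇p is F, □p is F. ✗
y: ◇p is T, □p is T. ✓
z: ◇p is T, □p is T. ✓
Satisfying worlds: {y, z}.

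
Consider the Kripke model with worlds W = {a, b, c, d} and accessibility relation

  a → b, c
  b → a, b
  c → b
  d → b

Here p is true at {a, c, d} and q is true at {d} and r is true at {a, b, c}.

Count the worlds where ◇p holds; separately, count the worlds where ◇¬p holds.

For ◇p:
a: successors {b, c}; p there: b:F, c:T. ✓
b: successors {a, b}; p there: a:T, b:F. ✓
c: successors {b}; p there: b:F. ✗
d: successors {b}; p there: b:F. ✗
— 2 worlds.
For ◇¬p:
a: successors {b, c}; ¬p there: b:T, c:F. ✓
b: successors {a, b}; ¬p there: a:F, b:T. ✓
c: successors {b}; ¬p there: b:T. ✓
d: successors {b}; ¬p there: b:T. ✓
— 4 worlds.

2 and 4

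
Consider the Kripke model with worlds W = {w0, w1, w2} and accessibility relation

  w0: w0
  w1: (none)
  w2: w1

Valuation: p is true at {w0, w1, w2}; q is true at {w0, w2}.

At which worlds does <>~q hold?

{w2}

w0: successors {w0}; ~q there: w0:F. ✗
w1: no successors, so <>~q fails. ✗
w2: successors {w1}; ~q there: w1:T. ✓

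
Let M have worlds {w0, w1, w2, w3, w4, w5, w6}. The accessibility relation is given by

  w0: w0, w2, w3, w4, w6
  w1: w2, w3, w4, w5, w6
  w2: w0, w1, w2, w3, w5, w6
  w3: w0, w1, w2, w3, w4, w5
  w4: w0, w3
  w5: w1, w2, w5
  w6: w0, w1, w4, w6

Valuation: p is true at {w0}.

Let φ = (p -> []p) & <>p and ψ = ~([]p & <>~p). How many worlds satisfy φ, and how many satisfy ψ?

4 and 7

For (p -> []p) & <>p:
w0: p -> []p is F, <>p is T. ✗
w1: p -> []p is T, <>p is F. ✗
w2: p -> []p is T, <>p is T. ✓
w3: p -> []p is T, <>p is T. ✓
w4: p -> []p is T, <>p is T. ✓
w5: p -> []p is T, <>p is F. ✗
w6: p -> []p is T, <>p is T. ✓
— 4 worlds.
For ~([]p & <>~p):
w0: []p & <>~p is F. ✓
w1: []p & <>~p is F. ✓
w2: []p & <>~p is F. ✓
w3: []p & <>~p is F. ✓
w4: []p & <>~p is F. ✓
w5: []p & <>~p is F. ✓
w6: []p & <>~p is F. ✓
— 7 worlds.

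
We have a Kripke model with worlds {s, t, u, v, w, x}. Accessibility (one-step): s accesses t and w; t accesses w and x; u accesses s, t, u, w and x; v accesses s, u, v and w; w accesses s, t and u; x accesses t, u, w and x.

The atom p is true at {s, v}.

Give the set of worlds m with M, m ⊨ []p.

∅

s: successors {t, w}; p there: t:F, w:F. ✗
t: successors {w, x}; p there: w:F, x:F. ✗
u: successors {s, t, u, w, x}; p there: s:T, t:F, u:F, w:F, x:F. ✗
v: successors {s, u, v, w}; p there: s:T, u:F, v:T, w:F. ✗
w: successors {s, t, u}; p there: s:T, t:F, u:F. ✗
x: successors {t, u, w, x}; p there: t:F, u:F, w:F, x:F. ✗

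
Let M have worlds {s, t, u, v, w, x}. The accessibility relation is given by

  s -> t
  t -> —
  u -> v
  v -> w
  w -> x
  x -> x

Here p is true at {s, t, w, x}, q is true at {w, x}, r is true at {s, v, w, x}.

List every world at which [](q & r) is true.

s: successors {t}; q & r there: t:F. ✗
t: no successors, so [](q & r) holds vacuously. ✓
u: successors {v}; q & r there: v:F. ✗
v: successors {w}; q & r there: w:T. ✓
w: successors {x}; q & r there: x:T. ✓
x: successors {x}; q & r there: x:T. ✓

{t, v, w, x}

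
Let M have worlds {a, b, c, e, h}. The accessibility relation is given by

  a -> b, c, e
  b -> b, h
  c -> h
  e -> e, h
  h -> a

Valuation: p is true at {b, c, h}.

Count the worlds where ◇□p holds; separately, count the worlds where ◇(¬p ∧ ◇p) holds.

For ◇□p:
a: successors {b, c, e}; □p there: b:T, c:T, e:F. ✓
b: successors {b, h}; □p there: b:T, h:F. ✓
c: successors {h}; □p there: h:F. ✗
e: successors {e, h}; □p there: e:F, h:F. ✗
h: successors {a}; □p there: a:F. ✗
— 2 worlds.
For ◇(¬p ∧ ◇p):
a: successors {b, c, e}; ¬p ∧ ◇p there: b:F, c:F, e:T. ✓
b: successors {b, h}; ¬p ∧ ◇p there: b:F, h:F. ✗
c: successors {h}; ¬p ∧ ◇p there: h:F. ✗
e: successors {e, h}; ¬p ∧ ◇p there: e:T, h:F. ✓
h: successors {a}; ¬p ∧ ◇p there: a:T. ✓
— 3 worlds.

2 and 3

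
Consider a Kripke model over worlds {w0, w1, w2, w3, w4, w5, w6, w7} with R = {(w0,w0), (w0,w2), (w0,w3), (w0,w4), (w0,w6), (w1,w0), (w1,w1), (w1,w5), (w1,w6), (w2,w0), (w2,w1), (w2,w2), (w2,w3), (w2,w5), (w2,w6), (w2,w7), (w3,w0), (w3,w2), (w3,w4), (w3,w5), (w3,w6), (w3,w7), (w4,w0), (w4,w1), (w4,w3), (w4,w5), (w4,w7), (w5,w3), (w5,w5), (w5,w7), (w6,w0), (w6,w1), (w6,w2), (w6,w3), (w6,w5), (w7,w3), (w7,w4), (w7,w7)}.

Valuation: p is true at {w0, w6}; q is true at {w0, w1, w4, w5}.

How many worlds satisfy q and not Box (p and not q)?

w0: q is T, not Box (p and not q) is T. ✓
w1: q is T, not Box (p and not q) is T. ✓
w2: q is F, not Box (p and not q) is T. ✗
w3: q is F, not Box (p and not q) is T. ✗
w4: q is T, not Box (p and not q) is T. ✓
w5: q is T, not Box (p and not q) is T. ✓
w6: q is F, not Box (p and not q) is T. ✗
w7: q is F, not Box (p and not q) is T. ✗
Satisfying worlds: {w0, w1, w4, w5}.

4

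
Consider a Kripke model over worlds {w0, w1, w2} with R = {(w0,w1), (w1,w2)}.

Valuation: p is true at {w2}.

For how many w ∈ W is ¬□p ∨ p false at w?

w0: ¬□p is T, p is F. ✓
w1: ¬□p is F, p is F. ✗
w2: ¬□p is F, p is T. ✓
Satisfying worlds: {w0, w2}.
So ¬□p ∨ p fails at the other 1 world.

1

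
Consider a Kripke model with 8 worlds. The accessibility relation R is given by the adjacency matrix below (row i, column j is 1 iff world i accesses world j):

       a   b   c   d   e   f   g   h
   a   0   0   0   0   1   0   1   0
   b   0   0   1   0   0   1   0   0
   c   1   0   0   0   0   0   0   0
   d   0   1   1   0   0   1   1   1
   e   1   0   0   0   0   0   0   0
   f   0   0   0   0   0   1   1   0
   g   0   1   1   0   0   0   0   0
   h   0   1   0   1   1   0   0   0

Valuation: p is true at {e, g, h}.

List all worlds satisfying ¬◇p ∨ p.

a: ¬◇p is F, p is F. ✗
b: ¬◇p is T, p is F. ✓
c: ¬◇p is T, p is F. ✓
d: ¬◇p is F, p is F. ✗
e: ¬◇p is T, p is T. ✓
f: ¬◇p is F, p is F. ✗
g: ¬◇p is T, p is T. ✓
h: ¬◇p is F, p is T. ✓

{b, c, e, g, h}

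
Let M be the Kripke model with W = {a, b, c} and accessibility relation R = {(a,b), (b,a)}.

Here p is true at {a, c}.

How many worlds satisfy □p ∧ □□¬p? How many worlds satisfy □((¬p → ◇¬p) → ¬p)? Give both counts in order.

For □p ∧ □□¬p:
a: □p is F, □□¬p is F. ✗
b: □p is T, □□¬p is T. ✓
c: □p is T, □□¬p is T. ✓
— 2 worlds.
For □((¬p → ◇¬p) → ¬p):
a: successors {b}; (¬p → ◇¬p) → ¬p there: b:T. ✓
b: successors {a}; (¬p → ◇¬p) → ¬p there: a:F. ✗
c: no successors, so □((¬p → ◇¬p) → ¬p) holds vacuously. ✓
— 2 worlds.

2 and 2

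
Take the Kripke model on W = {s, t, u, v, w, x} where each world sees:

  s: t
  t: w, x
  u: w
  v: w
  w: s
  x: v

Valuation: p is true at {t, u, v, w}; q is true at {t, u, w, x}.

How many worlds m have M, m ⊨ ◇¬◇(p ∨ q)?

3

s: successors {t}; ¬◇(p ∨ q) there: t:F. ✗
t: successors {w, x}; ¬◇(p ∨ q) there: w:T, x:F. ✓
u: successors {w}; ¬◇(p ∨ q) there: w:T. ✓
v: successors {w}; ¬◇(p ∨ q) there: w:T. ✓
w: successors {s}; ¬◇(p ∨ q) there: s:F. ✗
x: successors {v}; ¬◇(p ∨ q) there: v:F. ✗
Satisfying worlds: {t, u, v}.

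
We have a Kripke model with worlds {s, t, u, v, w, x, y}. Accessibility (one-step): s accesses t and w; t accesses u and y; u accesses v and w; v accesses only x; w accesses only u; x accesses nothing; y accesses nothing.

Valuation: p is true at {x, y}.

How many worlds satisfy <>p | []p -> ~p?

s: <>p | []p is F, ~p is T. ✓
t: <>p | []p is T, ~p is T. ✓
u: <>p | []p is F, ~p is T. ✓
v: <>p | []p is T, ~p is T. ✓
w: <>p | []p is F, ~p is T. ✓
x: <>p | []p is T, ~p is F. ✗
y: <>p | []p is T, ~p is F. ✗
Satisfying worlds: {s, t, u, v, w}.

5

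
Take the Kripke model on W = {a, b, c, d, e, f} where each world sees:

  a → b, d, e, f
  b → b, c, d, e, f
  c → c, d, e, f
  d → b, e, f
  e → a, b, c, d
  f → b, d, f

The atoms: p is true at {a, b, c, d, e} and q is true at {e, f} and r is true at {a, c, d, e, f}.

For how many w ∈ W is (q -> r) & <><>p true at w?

6

a: q -> r is T, <><>p is T. ✓
b: q -> r is T, <><>p is T. ✓
c: q -> r is T, <><>p is T. ✓
d: q -> r is T, <><>p is T. ✓
e: q -> r is T, <><>p is T. ✓
f: q -> r is T, <><>p is T. ✓
Satisfying worlds: {a, b, c, d, e, f}.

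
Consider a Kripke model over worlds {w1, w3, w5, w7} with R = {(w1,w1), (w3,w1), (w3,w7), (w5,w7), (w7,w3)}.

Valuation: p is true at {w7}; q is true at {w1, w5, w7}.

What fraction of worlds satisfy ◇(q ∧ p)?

1/2

w1: successors {w1}; q ∧ p there: w1:F. ✗
w3: successors {w1, w7}; q ∧ p there: w1:F, w7:T. ✓
w5: successors {w7}; q ∧ p there: w7:T. ✓
w7: successors {w3}; q ∧ p there: w3:F. ✗
That's 2 of 4 worlds, so 2/4 = 1/2.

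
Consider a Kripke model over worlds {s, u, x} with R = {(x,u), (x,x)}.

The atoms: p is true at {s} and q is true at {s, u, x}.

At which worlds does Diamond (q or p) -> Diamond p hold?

s: Diamond (q or p) is F, Diamond p is F. ✓
u: Diamond (q or p) is F, Diamond p is F. ✓
x: Diamond (q or p) is T, Diamond p is F. ✗

{s, u}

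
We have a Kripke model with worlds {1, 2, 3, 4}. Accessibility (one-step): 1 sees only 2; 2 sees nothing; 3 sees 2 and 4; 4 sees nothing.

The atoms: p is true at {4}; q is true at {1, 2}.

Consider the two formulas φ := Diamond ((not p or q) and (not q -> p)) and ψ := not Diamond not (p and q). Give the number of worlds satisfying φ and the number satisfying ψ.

2 and 2

For Diamond ((not p or q) and (not q -> p)):
1: successors {2}; (not p or q) and (not q -> p) there: 2:T. ✓
2: no successors, so Diamond ((not p or q) and (not q -> p)) fails. ✗
3: successors {2, 4}; (not p or q) and (not q -> p) there: 2:T, 4:F. ✓
4: no successors, so Diamond ((not p or q) and (not q -> p)) fails. ✗
— 2 worlds.
For not Diamond not (p and q):
1: Diamond not (p and q) is T. ✗
2: Diamond not (p and q) is F. ✓
3: Diamond not (p and q) is T. ✗
4: Diamond not (p and q) is F. ✓
— 2 worlds.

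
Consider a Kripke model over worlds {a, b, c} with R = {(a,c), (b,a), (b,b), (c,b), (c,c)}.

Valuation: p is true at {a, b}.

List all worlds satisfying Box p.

a: successors {c}; p there: c:F. ✗
b: successors {a, b}; p there: a:T, b:T. ✓
c: successors {b, c}; p there: b:T, c:F. ✗

{b}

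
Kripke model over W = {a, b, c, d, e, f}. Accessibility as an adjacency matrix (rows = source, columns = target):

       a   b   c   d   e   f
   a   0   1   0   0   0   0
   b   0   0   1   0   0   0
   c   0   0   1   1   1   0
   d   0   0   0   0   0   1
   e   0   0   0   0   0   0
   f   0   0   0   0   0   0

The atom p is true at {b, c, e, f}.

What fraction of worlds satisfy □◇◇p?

a: successors {b}; ◇◇p there: b:T. ✓
b: successors {c}; ◇◇p there: c:T. ✓
c: successors {c, d, e}; ◇◇p there: c:T, d:F, e:F. ✗
d: successors {f}; ◇◇p there: f:F. ✗
e: no successors, so □◇◇p holds vacuously. ✓
f: no successors, so □◇◇p holds vacuously. ✓
That's 4 of 6 worlds, so 4/6 = 2/3.

2/3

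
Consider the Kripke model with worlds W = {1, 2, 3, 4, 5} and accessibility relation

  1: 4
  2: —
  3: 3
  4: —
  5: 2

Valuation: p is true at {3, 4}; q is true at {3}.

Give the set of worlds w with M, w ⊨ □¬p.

{2, 4, 5}

1: successors {4}; ¬p there: 4:F. ✗
2: no successors, so □¬p holds vacuously. ✓
3: successors {3}; ¬p there: 3:F. ✗
4: no successors, so □¬p holds vacuously. ✓
5: successors {2}; ¬p there: 2:T. ✓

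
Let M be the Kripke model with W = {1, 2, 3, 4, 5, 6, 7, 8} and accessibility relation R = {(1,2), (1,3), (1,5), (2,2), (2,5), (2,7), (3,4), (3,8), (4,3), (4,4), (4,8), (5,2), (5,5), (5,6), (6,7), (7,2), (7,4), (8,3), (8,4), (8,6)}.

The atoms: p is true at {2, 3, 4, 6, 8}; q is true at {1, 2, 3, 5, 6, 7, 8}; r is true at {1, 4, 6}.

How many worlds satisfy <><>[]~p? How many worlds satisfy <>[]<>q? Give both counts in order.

For <><>[]~p:
1: successors {2, 3, 5}; <>[]~p there: 2:F, 3:F, 5:T. ✓
2: successors {2, 5, 7}; <>[]~p there: 2:F, 5:T, 7:F. ✓
3: successors {4, 8}; <>[]~p there: 4:F, 8:T. ✓
4: successors {3, 4, 8}; <>[]~p there: 3:F, 4:F, 8:T. ✓
5: successors {2, 5, 6}; <>[]~p there: 2:F, 5:T, 6:F. ✓
6: successors {7}; <>[]~p there: 7:F. ✗
7: successors {2, 4}; <>[]~p there: 2:F, 4:F. ✗
8: successors {3, 4, 6}; <>[]~p there: 3:F, 4:F, 6:F. ✗
— 5 worlds.
For <>[]<>q:
1: successors {2, 3, 5}; []<>q there: 2:T, 3:T, 5:T. ✓
2: successors {2, 5, 7}; []<>q there: 2:T, 5:T, 7:T. ✓
3: successors {4, 8}; []<>q there: 4:T, 8:T. ✓
4: successors {3, 4, 8}; []<>q there: 3:T, 4:T, 8:T. ✓
5: successors {2, 5, 6}; []<>q there: 2:T, 5:T, 6:T. ✓
6: successors {7}; []<>q there: 7:T. ✓
7: successors {2, 4}; []<>q there: 2:T, 4:T. ✓
8: successors {3, 4, 6}; []<>q there: 3:T, 4:T, 6:T. ✓
— 8 worlds.

5 and 8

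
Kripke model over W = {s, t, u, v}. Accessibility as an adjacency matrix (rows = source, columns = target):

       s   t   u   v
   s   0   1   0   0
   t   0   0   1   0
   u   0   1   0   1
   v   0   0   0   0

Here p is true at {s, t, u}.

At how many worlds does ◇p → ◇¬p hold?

2

s: ◇p is T, ◇¬p is F. ✗
t: ◇p is T, ◇¬p is F. ✗
u: ◇p is T, ◇¬p is T. ✓
v: ◇p is F, ◇¬p is F. ✓
Satisfying worlds: {u, v}.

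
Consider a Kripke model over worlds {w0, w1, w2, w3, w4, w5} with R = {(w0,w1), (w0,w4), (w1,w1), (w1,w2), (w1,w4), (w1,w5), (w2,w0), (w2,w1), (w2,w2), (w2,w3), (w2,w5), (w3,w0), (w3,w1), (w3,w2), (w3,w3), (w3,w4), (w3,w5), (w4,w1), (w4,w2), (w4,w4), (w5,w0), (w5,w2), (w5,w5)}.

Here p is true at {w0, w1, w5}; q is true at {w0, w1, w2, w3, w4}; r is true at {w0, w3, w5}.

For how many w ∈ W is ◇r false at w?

w0: successors {w1, w4}; r there: w1:F, w4:F. ✗
w1: successors {w1, w2, w4, w5}; r there: w1:F, w2:F, w4:F, w5:T. ✓
w2: successors {w0, w1, w2, w3, w5}; r there: w0:T, w1:F, w2:F, w3:T, w5:T. ✓
w3: successors {w0, w1, w2, w3, w4, w5}; r there: w0:T, w1:F, w2:F, w3:T, w4:F, w5:T. ✓
w4: successors {w1, w2, w4}; r there: w1:F, w2:F, w4:F. ✗
w5: successors {w0, w2, w5}; r there: w0:T, w2:F, w5:T. ✓
Satisfying worlds: {w1, w2, w3, w5}.
So ◇r fails at the other 2 worlds.

2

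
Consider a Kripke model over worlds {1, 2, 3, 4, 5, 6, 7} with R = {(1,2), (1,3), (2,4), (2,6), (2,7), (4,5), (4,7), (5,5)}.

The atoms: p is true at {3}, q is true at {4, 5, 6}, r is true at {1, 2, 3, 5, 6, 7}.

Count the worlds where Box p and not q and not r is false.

7

1: Box p is F, not q and not r is F. ✗
2: Box p is F, not q and not r is F. ✗
3: Box p is T, not q and not r is F. ✗
4: Box p is F, not q and not r is F. ✗
5: Box p is F, not q and not r is F. ✗
6: Box p is T, not q and not r is F. ✗
7: Box p is T, not q and not r is F. ✗
Satisfying worlds: ∅.
So Box p and not q and not r fails at the other 7 worlds.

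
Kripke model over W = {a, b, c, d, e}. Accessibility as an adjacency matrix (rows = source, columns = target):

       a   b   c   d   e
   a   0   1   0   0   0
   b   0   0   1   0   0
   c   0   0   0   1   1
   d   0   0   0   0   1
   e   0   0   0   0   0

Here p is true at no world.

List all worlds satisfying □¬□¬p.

{e}

a: successors {b}; ¬□¬p there: b:F. ✗
b: successors {c}; ¬□¬p there: c:F. ✗
c: successors {d, e}; ¬□¬p there: d:F, e:F. ✗
d: successors {e}; ¬□¬p there: e:F. ✗
e: no successors, so □¬□¬p holds vacuously. ✓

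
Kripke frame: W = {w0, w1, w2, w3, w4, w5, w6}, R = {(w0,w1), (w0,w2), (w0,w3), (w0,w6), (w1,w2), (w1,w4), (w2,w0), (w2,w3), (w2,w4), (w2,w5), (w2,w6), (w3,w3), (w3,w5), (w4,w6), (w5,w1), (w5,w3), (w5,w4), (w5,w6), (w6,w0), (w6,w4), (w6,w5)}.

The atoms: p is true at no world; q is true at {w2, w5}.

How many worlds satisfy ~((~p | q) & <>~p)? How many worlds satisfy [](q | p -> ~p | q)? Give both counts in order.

For ~((~p | q) & <>~p):
w0: (~p | q) & <>~p is T. ✗
w1: (~p | q) & <>~p is T. ✗
w2: (~p | q) & <>~p is T. ✗
w3: (~p | q) & <>~p is T. ✗
w4: (~p | q) & <>~p is T. ✗
w5: (~p | q) & <>~p is T. ✗
w6: (~p | q) & <>~p is T. ✗
— 0 worlds.
For [](q | p -> ~p | q):
w0: successors {w1, w2, w3, w6}; q | p -> ~p | q there: w1:T, w2:T, w3:T, w6:T. ✓
w1: successors {w2, w4}; q | p -> ~p | q there: w2:T, w4:T. ✓
w2: successors {w0, w3, w4, w5, w6}; q | p -> ~p | q there: w0:T, w3:T, w4:T, w5:T, w6:T. ✓
w3: successors {w3, w5}; q | p -> ~p | q there: w3:T, w5:T. ✓
w4: successors {w6}; q | p -> ~p | q there: w6:T. ✓
w5: successors {w1, w3, w4, w6}; q | p -> ~p | q there: w1:T, w3:T, w4:T, w6:T. ✓
w6: successors {w0, w4, w5}; q | p -> ~p | q there: w0:T, w4:T, w5:T. ✓
— 7 worlds.

0 and 7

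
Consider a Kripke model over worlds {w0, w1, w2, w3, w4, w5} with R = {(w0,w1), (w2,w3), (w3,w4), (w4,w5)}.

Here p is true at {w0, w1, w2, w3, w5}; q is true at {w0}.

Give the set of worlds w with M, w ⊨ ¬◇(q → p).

w0: ◇(q → p) is T. ✗
w1: ◇(q → p) is F. ✓
w2: ◇(q → p) is T. ✗
w3: ◇(q → p) is T. ✗
w4: ◇(q → p) is T. ✗
w5: ◇(q → p) is F. ✓

{w1, w5}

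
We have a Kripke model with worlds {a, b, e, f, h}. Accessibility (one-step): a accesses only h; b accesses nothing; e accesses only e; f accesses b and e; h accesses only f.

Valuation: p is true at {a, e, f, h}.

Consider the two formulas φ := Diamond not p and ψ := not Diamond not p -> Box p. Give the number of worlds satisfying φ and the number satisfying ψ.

For Diamond not p:
a: successors {h}; not p there: h:F. ✗
b: no successors, so Diamond not p fails. ✗
e: successors {e}; not p there: e:F. ✗
f: successors {b, e}; not p there: b:T, e:F. ✓
h: successors {f}; not p there: f:F. ✗
— 1 world.
For not Diamond not p -> Box p:
a: not Diamond not p is T, Box p is T. ✓
b: not Diamond not p is T, Box p is T. ✓
e: not Diamond not p is T, Box p is T. ✓
f: not Diamond not p is F, Box p is F. ✓
h: not Diamond not p is T, Box p is T. ✓
— 5 worlds.

1 and 5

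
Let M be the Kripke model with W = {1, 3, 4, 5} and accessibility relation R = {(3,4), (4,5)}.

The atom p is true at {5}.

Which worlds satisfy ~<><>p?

1: <><>p is F. ✓
3: <><>p is T. ✗
4: <><>p is F. ✓
5: <><>p is F. ✓

{1, 4, 5}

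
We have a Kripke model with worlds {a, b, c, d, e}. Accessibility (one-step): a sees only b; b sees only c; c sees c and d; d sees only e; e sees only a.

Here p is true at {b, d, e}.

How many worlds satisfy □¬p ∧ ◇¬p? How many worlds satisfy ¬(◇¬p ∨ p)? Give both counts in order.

For □¬p ∧ ◇¬p:
a: □¬p is F, ◇¬p is F. ✗
b: □¬p is T, ◇¬p is T. ✓
c: □¬p is F, ◇¬p is T. ✗
d: □¬p is F, ◇¬p is F. ✗
e: □¬p is T, ◇¬p is T. ✓
— 2 worlds.
For ¬(◇¬p ∨ p):
a: ◇¬p ∨ p is F. ✓
b: ◇¬p ∨ p is T. ✗
c: ◇¬p ∨ p is T. ✗
d: ◇¬p ∨ p is T. ✗
e: ◇¬p ∨ p is T. ✗
— 1 world.

2 and 1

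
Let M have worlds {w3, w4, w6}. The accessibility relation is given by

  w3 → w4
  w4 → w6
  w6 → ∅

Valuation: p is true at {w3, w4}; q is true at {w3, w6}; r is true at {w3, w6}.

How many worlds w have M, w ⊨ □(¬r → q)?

2

w3: successors {w4}; ¬r → q there: w4:F. ✗
w4: successors {w6}; ¬r → q there: w6:T. ✓
w6: no successors, so □(¬r → q) holds vacuously. ✓
Satisfying worlds: {w4, w6}.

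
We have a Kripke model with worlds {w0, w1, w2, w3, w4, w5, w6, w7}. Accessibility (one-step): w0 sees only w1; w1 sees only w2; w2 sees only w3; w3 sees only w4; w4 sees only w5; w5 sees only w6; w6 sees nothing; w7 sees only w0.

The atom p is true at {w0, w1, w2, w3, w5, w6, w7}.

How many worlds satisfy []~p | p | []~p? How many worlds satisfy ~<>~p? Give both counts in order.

7 and 7

For []~p | p | []~p:
w0: []~p is F, p | []~p is T. ✓
w1: []~p is F, p | []~p is T. ✓
w2: []~p is F, p | []~p is T. ✓
w3: []~p is T, p | []~p is T. ✓
w4: []~p is F, p | []~p is F. ✗
w5: []~p is F, p | []~p is T. ✓
w6: []~p is T, p | []~p is T. ✓
w7: []~p is F, p | []~p is T. ✓
— 7 worlds.
For ~<>~p:
w0: <>~p is F. ✓
w1: <>~p is F. ✓
w2: <>~p is F. ✓
w3: <>~p is T. ✗
w4: <>~p is F. ✓
w5: <>~p is F. ✓
w6: <>~p is F. ✓
w7: <>~p is F. ✓
— 7 worlds.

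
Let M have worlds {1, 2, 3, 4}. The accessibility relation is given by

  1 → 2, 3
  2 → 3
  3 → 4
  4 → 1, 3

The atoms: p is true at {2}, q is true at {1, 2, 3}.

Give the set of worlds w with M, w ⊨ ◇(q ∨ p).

{1, 2, 4}

1: successors {2, 3}; q ∨ p there: 2:T, 3:T. ✓
2: successors {3}; q ∨ p there: 3:T. ✓
3: successors {4}; q ∨ p there: 4:F. ✗
4: successors {1, 3}; q ∨ p there: 1:T, 3:T. ✓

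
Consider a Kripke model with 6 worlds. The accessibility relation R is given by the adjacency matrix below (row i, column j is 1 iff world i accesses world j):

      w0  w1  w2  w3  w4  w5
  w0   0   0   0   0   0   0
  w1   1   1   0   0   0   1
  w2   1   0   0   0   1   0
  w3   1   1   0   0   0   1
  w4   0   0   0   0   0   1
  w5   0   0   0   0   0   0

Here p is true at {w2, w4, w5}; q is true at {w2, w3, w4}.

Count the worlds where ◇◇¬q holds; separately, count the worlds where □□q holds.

For ◇◇¬q:
w0: no successors, so ◇◇¬q fails. ✗
w1: successors {w0, w1, w5}; ◇¬q there: w0:F, w1:T, w5:F. ✓
w2: successors {w0, w4}; ◇¬q there: w0:F, w4:T. ✓
w3: successors {w0, w1, w5}; ◇¬q there: w0:F, w1:T, w5:F. ✓
w4: successors {w5}; ◇¬q there: w5:F. ✗
w5: no successors, so ◇◇¬q fails. ✗
— 3 worlds.
For □□q:
w0: no successors, so □□q holds vacuously. ✓
w1: successors {w0, w1, w5}; □q there: w0:T, w1:F, w5:T. ✗
w2: successors {w0, w4}; □q there: w0:T, w4:F. ✗
w3: successors {w0, w1, w5}; □q there: w0:T, w1:F, w5:T. ✗
w4: successors {w5}; □q there: w5:T. ✓
w5: no successors, so □□q holds vacuously. ✓
— 3 worlds.

3 and 3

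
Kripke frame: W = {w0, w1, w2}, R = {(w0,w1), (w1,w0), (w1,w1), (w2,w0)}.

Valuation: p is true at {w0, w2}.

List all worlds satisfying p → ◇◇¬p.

w0: p is T, ◇◇¬p is T. ✓
w1: p is F, ◇◇¬p is T. ✓
w2: p is T, ◇◇¬p is T. ✓

{w0, w1, w2}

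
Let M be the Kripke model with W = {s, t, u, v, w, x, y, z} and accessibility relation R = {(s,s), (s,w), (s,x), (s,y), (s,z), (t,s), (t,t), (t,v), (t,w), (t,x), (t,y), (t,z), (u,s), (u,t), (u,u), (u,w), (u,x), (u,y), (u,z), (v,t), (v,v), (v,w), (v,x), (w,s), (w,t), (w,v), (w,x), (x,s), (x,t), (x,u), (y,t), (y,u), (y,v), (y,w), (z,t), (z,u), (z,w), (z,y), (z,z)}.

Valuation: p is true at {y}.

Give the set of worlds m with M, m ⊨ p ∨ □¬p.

{v, w, x, y}

s: p is F, □¬p is F. ✗
t: p is F, □¬p is F. ✗
u: p is F, □¬p is F. ✗
v: p is F, □¬p is T. ✓
w: p is F, □¬p is T. ✓
x: p is F, □¬p is T. ✓
y: p is T, □¬p is T. ✓
z: p is F, □¬p is F. ✗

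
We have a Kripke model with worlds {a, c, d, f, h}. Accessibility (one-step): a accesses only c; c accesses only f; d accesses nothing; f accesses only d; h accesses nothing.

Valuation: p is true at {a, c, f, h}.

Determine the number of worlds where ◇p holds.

2

a: successors {c}; p there: c:T. ✓
c: successors {f}; p there: f:T. ✓
d: no successors, so ◇p fails. ✗
f: successors {d}; p there: d:F. ✗
h: no successors, so ◇p fails. ✗
Satisfying worlds: {a, c}.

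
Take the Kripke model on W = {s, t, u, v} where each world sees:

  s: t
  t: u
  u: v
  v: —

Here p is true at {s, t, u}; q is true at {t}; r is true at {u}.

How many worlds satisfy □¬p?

s: successors {t}; ¬p there: t:F. ✗
t: successors {u}; ¬p there: u:F. ✗
u: successors {v}; ¬p there: v:T. ✓
v: no successors, so □¬p holds vacuously. ✓
Satisfying worlds: {u, v}.

2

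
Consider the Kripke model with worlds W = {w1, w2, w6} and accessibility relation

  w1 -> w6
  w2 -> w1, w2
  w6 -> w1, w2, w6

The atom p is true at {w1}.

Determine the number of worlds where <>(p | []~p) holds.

2

w1: successors {w6}; p | []~p there: w6:F. ✗
w2: successors {w1, w2}; p | []~p there: w1:T, w2:F. ✓
w6: successors {w1, w2, w6}; p | []~p there: w1:T, w2:F, w6:F. ✓
Satisfying worlds: {w2, w6}.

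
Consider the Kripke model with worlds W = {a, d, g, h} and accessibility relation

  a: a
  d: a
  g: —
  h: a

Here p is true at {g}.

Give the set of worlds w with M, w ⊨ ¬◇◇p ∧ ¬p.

a: ¬◇◇p is T, ¬p is T. ✓
d: ¬◇◇p is T, ¬p is T. ✓
g: ¬◇◇p is T, ¬p is F. ✗
h: ¬◇◇p is T, ¬p is T. ✓

{a, d, h}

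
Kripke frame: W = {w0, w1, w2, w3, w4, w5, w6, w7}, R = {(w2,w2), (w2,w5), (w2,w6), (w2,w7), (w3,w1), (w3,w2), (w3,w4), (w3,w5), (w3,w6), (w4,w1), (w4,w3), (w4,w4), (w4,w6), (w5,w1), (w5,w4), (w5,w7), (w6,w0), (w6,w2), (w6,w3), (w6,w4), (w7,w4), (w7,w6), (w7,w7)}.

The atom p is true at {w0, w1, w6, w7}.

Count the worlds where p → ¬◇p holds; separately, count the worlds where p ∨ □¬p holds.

6 and 4

For p → ¬◇p:
w0: p is T, ¬◇p is T. ✓
w1: p is T, ¬◇p is T. ✓
w2: p is F, ¬◇p is F. ✓
w3: p is F, ¬◇p is F. ✓
w4: p is F, ¬◇p is F. ✓
w5: p is F, ¬◇p is F. ✓
w6: p is T, ¬◇p is F. ✗
w7: p is T, ¬◇p is F. ✗
— 6 worlds.
For p ∨ □¬p:
w0: p is T, □¬p is T. ✓
w1: p is T, □¬p is T. ✓
w2: p is F, □¬p is F. ✗
w3: p is F, □¬p is F. ✗
w4: p is F, □¬p is F. ✗
w5: p is F, □¬p is F. ✗
w6: p is T, □¬p is F. ✓
w7: p is T, □¬p is F. ✓
— 4 worlds.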